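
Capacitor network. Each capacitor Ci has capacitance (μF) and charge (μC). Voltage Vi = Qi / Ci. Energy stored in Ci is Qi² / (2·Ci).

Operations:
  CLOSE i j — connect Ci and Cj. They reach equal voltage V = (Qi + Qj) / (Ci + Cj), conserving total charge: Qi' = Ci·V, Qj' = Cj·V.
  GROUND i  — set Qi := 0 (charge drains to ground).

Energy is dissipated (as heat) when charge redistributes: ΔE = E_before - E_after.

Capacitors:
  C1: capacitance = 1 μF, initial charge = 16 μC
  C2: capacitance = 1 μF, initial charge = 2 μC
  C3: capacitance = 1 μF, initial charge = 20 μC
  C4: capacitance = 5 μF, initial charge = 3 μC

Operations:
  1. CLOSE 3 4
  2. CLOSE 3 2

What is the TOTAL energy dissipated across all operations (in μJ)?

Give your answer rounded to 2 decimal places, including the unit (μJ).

Initial: C1(1μF, Q=16μC, V=16.00V), C2(1μF, Q=2μC, V=2.00V), C3(1μF, Q=20μC, V=20.00V), C4(5μF, Q=3μC, V=0.60V)
Op 1: CLOSE 3-4: Q_total=23.00, C_total=6.00, V=3.83; Q3=3.83, Q4=19.17; dissipated=156.817
Op 2: CLOSE 3-2: Q_total=5.83, C_total=2.00, V=2.92; Q3=2.92, Q2=2.92; dissipated=0.840
Total dissipated: 157.657 μJ

Answer: 157.66 μJ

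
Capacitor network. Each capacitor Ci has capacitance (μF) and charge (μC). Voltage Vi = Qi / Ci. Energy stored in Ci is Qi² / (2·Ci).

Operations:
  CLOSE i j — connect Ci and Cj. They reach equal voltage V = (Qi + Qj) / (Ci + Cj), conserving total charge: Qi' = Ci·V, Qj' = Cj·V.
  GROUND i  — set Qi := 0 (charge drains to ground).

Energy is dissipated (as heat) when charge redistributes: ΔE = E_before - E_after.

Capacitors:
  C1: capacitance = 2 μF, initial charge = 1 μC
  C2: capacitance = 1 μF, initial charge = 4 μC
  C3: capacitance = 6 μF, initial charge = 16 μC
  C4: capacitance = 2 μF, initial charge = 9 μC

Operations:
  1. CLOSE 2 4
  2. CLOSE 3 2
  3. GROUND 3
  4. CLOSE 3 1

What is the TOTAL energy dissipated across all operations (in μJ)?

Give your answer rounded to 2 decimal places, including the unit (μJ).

Initial: C1(2μF, Q=1μC, V=0.50V), C2(1μF, Q=4μC, V=4.00V), C3(6μF, Q=16μC, V=2.67V), C4(2μF, Q=9μC, V=4.50V)
Op 1: CLOSE 2-4: Q_total=13.00, C_total=3.00, V=4.33; Q2=4.33, Q4=8.67; dissipated=0.083
Op 2: CLOSE 3-2: Q_total=20.33, C_total=7.00, V=2.90; Q3=17.43, Q2=2.90; dissipated=1.190
Op 3: GROUND 3: Q3=0; energy lost=25.313
Op 4: CLOSE 3-1: Q_total=1.00, C_total=8.00, V=0.12; Q3=0.75, Q1=0.25; dissipated=0.188
Total dissipated: 26.774 μJ

Answer: 26.77 μJ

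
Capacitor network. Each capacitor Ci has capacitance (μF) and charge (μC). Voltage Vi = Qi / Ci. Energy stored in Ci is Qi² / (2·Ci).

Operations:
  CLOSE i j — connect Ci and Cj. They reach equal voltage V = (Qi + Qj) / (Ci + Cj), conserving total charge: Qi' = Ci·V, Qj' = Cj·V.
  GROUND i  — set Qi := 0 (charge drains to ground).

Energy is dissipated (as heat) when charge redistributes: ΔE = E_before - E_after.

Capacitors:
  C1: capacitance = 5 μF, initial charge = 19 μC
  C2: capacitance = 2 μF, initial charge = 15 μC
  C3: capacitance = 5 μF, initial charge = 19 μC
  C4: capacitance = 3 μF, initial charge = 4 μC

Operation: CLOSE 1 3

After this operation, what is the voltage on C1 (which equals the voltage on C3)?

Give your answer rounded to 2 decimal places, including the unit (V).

Answer: 3.80 V

Derivation:
Initial: C1(5μF, Q=19μC, V=3.80V), C2(2μF, Q=15μC, V=7.50V), C3(5μF, Q=19μC, V=3.80V), C4(3μF, Q=4μC, V=1.33V)
Op 1: CLOSE 1-3: Q_total=38.00, C_total=10.00, V=3.80; Q1=19.00, Q3=19.00; dissipated=0.000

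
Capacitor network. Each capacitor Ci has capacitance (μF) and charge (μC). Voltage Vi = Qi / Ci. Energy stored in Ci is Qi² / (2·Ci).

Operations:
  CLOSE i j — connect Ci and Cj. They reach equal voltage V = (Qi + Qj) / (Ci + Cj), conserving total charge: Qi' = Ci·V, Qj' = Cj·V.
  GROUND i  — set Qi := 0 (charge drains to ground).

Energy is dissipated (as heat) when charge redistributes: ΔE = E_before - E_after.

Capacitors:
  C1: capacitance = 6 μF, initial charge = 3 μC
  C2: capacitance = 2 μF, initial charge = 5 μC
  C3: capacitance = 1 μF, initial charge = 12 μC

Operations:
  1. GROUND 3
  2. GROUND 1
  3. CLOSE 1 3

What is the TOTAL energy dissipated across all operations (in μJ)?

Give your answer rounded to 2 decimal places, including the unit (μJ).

Answer: 72.75 μJ

Derivation:
Initial: C1(6μF, Q=3μC, V=0.50V), C2(2μF, Q=5μC, V=2.50V), C3(1μF, Q=12μC, V=12.00V)
Op 1: GROUND 3: Q3=0; energy lost=72.000
Op 2: GROUND 1: Q1=0; energy lost=0.750
Op 3: CLOSE 1-3: Q_total=0.00, C_total=7.00, V=0.00; Q1=0.00, Q3=0.00; dissipated=0.000
Total dissipated: 72.750 μJ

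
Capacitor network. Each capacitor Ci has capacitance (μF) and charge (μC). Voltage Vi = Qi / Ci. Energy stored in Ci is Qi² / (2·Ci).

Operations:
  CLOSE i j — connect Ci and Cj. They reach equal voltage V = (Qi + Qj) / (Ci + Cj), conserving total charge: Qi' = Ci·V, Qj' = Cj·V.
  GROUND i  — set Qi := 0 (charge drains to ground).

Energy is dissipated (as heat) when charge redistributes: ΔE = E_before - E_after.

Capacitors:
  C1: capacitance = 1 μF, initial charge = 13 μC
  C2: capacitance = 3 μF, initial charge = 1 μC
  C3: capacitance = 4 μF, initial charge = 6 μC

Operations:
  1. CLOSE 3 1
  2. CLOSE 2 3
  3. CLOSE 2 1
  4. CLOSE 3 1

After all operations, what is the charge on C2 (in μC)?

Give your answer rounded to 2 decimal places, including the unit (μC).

Answer: 8.06 μC

Derivation:
Initial: C1(1μF, Q=13μC, V=13.00V), C2(3μF, Q=1μC, V=0.33V), C3(4μF, Q=6μC, V=1.50V)
Op 1: CLOSE 3-1: Q_total=19.00, C_total=5.00, V=3.80; Q3=15.20, Q1=3.80; dissipated=52.900
Op 2: CLOSE 2-3: Q_total=16.20, C_total=7.00, V=2.31; Q2=6.94, Q3=9.26; dissipated=10.301
Op 3: CLOSE 2-1: Q_total=10.74, C_total=4.00, V=2.69; Q2=8.06, Q1=2.69; dissipated=0.828
Op 4: CLOSE 3-1: Q_total=11.94, C_total=5.00, V=2.39; Q3=9.55, Q1=2.39; dissipated=0.055
Final charges: Q1=2.39, Q2=8.06, Q3=9.55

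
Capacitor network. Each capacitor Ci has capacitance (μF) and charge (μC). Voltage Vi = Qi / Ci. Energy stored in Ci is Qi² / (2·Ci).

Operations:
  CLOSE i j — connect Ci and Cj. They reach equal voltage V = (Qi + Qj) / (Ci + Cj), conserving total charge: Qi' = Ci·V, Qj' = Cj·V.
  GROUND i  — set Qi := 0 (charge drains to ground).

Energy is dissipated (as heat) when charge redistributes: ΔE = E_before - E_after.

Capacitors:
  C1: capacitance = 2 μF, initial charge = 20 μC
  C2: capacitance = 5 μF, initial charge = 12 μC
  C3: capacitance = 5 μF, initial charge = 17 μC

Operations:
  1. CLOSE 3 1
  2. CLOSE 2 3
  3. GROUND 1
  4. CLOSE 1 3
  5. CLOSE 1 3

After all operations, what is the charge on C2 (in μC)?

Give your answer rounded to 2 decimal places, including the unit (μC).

Initial: C1(2μF, Q=20μC, V=10.00V), C2(5μF, Q=12μC, V=2.40V), C3(5μF, Q=17μC, V=3.40V)
Op 1: CLOSE 3-1: Q_total=37.00, C_total=7.00, V=5.29; Q3=26.43, Q1=10.57; dissipated=31.114
Op 2: CLOSE 2-3: Q_total=38.43, C_total=10.00, V=3.84; Q2=19.21, Q3=19.21; dissipated=10.409
Op 3: GROUND 1: Q1=0; energy lost=27.939
Op 4: CLOSE 1-3: Q_total=19.21, C_total=7.00, V=2.74; Q1=5.49, Q3=13.72; dissipated=10.548
Op 5: CLOSE 1-3: Q_total=19.21, C_total=7.00, V=2.74; Q1=5.49, Q3=13.72; dissipated=0.000
Final charges: Q1=5.49, Q2=19.21, Q3=13.72

Answer: 19.21 μC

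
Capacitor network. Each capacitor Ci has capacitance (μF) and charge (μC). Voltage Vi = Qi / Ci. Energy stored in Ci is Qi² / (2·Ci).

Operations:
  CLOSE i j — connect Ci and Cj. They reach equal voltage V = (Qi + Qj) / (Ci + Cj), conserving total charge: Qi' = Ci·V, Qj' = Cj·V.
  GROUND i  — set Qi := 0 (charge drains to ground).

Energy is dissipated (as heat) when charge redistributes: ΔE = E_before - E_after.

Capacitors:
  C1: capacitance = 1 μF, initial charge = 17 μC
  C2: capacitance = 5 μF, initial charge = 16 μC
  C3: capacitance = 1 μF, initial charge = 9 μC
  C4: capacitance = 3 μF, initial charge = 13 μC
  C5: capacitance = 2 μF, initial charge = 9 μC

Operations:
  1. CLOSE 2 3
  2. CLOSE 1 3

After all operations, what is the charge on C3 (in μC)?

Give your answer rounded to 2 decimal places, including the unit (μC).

Initial: C1(1μF, Q=17μC, V=17.00V), C2(5μF, Q=16μC, V=3.20V), C3(1μF, Q=9μC, V=9.00V), C4(3μF, Q=13μC, V=4.33V), C5(2μF, Q=9μC, V=4.50V)
Op 1: CLOSE 2-3: Q_total=25.00, C_total=6.00, V=4.17; Q2=20.83, Q3=4.17; dissipated=14.017
Op 2: CLOSE 1-3: Q_total=21.17, C_total=2.00, V=10.58; Q1=10.58, Q3=10.58; dissipated=41.174
Final charges: Q1=10.58, Q2=20.83, Q3=10.58, Q4=13.00, Q5=9.00

Answer: 10.58 μC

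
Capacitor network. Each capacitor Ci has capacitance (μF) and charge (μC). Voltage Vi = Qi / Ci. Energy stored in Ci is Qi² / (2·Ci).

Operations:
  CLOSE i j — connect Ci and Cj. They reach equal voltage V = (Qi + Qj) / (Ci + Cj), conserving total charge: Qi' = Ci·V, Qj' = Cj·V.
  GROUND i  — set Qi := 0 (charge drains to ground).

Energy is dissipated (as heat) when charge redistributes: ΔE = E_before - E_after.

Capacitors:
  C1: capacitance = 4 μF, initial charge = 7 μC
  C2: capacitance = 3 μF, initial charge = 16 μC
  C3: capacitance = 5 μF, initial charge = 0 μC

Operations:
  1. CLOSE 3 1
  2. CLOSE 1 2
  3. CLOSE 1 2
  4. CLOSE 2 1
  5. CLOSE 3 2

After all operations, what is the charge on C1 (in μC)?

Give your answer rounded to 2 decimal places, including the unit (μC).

Answer: 10.92 μC

Derivation:
Initial: C1(4μF, Q=7μC, V=1.75V), C2(3μF, Q=16μC, V=5.33V), C3(5μF, Q=0μC, V=0.00V)
Op 1: CLOSE 3-1: Q_total=7.00, C_total=9.00, V=0.78; Q3=3.89, Q1=3.11; dissipated=3.403
Op 2: CLOSE 1-2: Q_total=19.11, C_total=7.00, V=2.73; Q1=10.92, Q2=8.19; dissipated=17.788
Op 3: CLOSE 1-2: Q_total=19.11, C_total=7.00, V=2.73; Q1=10.92, Q2=8.19; dissipated=0.000
Op 4: CLOSE 2-1: Q_total=19.11, C_total=7.00, V=2.73; Q2=8.19, Q1=10.92; dissipated=0.000
Op 5: CLOSE 3-2: Q_total=12.08, C_total=8.00, V=1.51; Q3=7.55, Q2=4.53; dissipated=3.574
Final charges: Q1=10.92, Q2=4.53, Q3=7.55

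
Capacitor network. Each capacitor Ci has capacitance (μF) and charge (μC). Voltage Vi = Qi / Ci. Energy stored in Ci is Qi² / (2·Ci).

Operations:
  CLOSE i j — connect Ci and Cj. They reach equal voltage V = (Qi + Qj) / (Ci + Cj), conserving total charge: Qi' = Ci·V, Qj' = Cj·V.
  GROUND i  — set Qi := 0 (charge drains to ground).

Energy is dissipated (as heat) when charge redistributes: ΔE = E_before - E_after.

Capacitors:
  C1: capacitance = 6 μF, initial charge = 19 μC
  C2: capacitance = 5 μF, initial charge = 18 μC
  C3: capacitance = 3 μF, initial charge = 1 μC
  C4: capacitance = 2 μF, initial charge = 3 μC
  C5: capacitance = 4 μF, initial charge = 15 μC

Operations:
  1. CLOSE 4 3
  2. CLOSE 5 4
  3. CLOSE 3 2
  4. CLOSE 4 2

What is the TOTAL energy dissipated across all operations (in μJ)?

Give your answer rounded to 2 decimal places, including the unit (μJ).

Initial: C1(6μF, Q=19μC, V=3.17V), C2(5μF, Q=18μC, V=3.60V), C3(3μF, Q=1μC, V=0.33V), C4(2μF, Q=3μC, V=1.50V), C5(4μF, Q=15μC, V=3.75V)
Op 1: CLOSE 4-3: Q_total=4.00, C_total=5.00, V=0.80; Q4=1.60, Q3=2.40; dissipated=0.817
Op 2: CLOSE 5-4: Q_total=16.60, C_total=6.00, V=2.77; Q5=11.07, Q4=5.53; dissipated=5.802
Op 3: CLOSE 3-2: Q_total=20.40, C_total=8.00, V=2.55; Q3=7.65, Q2=12.75; dissipated=7.350
Op 4: CLOSE 4-2: Q_total=18.28, C_total=7.00, V=2.61; Q4=5.22, Q2=13.06; dissipated=0.034
Total dissipated: 14.002 μJ

Answer: 14.00 μJ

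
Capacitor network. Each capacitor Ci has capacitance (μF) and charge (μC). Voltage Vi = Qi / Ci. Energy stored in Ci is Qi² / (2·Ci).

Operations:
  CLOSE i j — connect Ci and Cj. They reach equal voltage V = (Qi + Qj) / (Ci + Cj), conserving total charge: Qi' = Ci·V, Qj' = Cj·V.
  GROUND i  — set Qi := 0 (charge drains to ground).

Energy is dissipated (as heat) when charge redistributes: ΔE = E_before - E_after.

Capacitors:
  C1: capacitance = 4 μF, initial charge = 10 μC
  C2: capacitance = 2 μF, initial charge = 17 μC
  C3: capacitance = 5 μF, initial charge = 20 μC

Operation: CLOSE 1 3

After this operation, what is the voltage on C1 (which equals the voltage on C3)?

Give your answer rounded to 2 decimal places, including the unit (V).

Answer: 3.33 V

Derivation:
Initial: C1(4μF, Q=10μC, V=2.50V), C2(2μF, Q=17μC, V=8.50V), C3(5μF, Q=20μC, V=4.00V)
Op 1: CLOSE 1-3: Q_total=30.00, C_total=9.00, V=3.33; Q1=13.33, Q3=16.67; dissipated=2.500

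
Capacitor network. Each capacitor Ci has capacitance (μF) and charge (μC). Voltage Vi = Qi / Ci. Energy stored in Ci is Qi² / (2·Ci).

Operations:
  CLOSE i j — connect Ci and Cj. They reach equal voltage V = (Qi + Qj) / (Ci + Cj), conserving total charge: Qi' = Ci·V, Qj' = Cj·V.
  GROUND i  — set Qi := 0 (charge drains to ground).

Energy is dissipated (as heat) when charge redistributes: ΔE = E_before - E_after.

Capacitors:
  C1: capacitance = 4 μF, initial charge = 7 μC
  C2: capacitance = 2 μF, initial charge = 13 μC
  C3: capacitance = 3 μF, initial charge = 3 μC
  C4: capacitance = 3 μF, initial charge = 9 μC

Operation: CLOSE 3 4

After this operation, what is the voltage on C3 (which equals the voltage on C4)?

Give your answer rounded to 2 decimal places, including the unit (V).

Initial: C1(4μF, Q=7μC, V=1.75V), C2(2μF, Q=13μC, V=6.50V), C3(3μF, Q=3μC, V=1.00V), C4(3μF, Q=9μC, V=3.00V)
Op 1: CLOSE 3-4: Q_total=12.00, C_total=6.00, V=2.00; Q3=6.00, Q4=6.00; dissipated=3.000

Answer: 2.00 V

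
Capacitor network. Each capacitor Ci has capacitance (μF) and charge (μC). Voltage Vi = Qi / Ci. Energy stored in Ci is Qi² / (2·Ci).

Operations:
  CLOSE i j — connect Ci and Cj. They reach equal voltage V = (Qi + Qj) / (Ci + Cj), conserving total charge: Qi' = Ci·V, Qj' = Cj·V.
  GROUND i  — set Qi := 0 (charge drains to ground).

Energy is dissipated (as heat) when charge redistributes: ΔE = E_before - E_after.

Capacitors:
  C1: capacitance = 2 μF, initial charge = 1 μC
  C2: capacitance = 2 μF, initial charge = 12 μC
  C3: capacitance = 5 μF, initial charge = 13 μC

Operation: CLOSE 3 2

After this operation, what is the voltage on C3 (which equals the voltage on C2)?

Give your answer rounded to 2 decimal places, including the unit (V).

Answer: 3.57 V

Derivation:
Initial: C1(2μF, Q=1μC, V=0.50V), C2(2μF, Q=12μC, V=6.00V), C3(5μF, Q=13μC, V=2.60V)
Op 1: CLOSE 3-2: Q_total=25.00, C_total=7.00, V=3.57; Q3=17.86, Q2=7.14; dissipated=8.257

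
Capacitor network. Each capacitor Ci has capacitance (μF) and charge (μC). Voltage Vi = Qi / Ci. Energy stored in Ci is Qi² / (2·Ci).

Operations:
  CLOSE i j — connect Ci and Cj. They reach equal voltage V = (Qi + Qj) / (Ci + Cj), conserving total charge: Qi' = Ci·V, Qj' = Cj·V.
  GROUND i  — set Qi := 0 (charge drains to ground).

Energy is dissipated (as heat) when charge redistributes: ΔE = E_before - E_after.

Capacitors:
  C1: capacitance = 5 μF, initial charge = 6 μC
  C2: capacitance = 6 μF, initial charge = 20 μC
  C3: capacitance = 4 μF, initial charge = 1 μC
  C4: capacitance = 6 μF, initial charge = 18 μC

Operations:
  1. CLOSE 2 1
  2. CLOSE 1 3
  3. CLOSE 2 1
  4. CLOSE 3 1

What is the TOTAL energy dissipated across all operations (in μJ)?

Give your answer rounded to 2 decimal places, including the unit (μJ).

Initial: C1(5μF, Q=6μC, V=1.20V), C2(6μF, Q=20μC, V=3.33V), C3(4μF, Q=1μC, V=0.25V), C4(6μF, Q=18μC, V=3.00V)
Op 1: CLOSE 2-1: Q_total=26.00, C_total=11.00, V=2.36; Q2=14.18, Q1=11.82; dissipated=6.206
Op 2: CLOSE 1-3: Q_total=12.82, C_total=9.00, V=1.42; Q1=7.12, Q3=5.70; dissipated=4.964
Op 3: CLOSE 2-1: Q_total=21.30, C_total=11.00, V=1.94; Q2=11.62, Q1=9.68; dissipated=1.203
Op 4: CLOSE 3-1: Q_total=15.38, C_total=9.00, V=1.71; Q3=6.84, Q1=8.54; dissipated=0.292
Total dissipated: 12.665 μJ

Answer: 12.66 μJ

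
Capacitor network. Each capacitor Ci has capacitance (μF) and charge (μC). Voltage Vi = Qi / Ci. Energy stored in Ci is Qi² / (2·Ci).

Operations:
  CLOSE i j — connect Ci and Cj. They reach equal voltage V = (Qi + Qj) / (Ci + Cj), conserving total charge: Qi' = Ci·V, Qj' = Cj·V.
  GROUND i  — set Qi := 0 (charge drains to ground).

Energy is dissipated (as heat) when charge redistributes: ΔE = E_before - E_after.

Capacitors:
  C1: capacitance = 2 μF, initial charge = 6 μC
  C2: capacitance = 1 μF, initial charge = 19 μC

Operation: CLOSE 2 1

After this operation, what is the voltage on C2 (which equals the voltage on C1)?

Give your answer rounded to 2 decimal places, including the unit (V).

Initial: C1(2μF, Q=6μC, V=3.00V), C2(1μF, Q=19μC, V=19.00V)
Op 1: CLOSE 2-1: Q_total=25.00, C_total=3.00, V=8.33; Q2=8.33, Q1=16.67; dissipated=85.333

Answer: 8.33 V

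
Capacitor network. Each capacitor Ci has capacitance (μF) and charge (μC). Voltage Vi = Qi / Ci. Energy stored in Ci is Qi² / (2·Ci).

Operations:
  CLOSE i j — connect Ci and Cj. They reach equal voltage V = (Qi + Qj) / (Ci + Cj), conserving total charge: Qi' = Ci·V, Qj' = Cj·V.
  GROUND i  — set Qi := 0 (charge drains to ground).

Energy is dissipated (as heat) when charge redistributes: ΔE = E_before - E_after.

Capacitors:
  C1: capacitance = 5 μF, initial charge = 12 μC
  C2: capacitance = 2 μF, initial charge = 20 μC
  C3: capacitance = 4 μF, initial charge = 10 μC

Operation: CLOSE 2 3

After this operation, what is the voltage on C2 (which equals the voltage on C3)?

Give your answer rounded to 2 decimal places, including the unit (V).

Answer: 5.00 V

Derivation:
Initial: C1(5μF, Q=12μC, V=2.40V), C2(2μF, Q=20μC, V=10.00V), C3(4μF, Q=10μC, V=2.50V)
Op 1: CLOSE 2-3: Q_total=30.00, C_total=6.00, V=5.00; Q2=10.00, Q3=20.00; dissipated=37.500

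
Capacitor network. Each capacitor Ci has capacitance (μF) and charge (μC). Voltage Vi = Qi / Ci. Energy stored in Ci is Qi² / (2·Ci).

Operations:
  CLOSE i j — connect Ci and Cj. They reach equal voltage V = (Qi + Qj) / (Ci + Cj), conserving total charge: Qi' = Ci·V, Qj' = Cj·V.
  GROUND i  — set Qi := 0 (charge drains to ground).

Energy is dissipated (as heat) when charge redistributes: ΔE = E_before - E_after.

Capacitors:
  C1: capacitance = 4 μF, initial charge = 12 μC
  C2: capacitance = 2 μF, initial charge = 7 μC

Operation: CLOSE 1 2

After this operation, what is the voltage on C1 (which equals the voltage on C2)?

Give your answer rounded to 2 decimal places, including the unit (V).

Answer: 3.17 V

Derivation:
Initial: C1(4μF, Q=12μC, V=3.00V), C2(2μF, Q=7μC, V=3.50V)
Op 1: CLOSE 1-2: Q_total=19.00, C_total=6.00, V=3.17; Q1=12.67, Q2=6.33; dissipated=0.167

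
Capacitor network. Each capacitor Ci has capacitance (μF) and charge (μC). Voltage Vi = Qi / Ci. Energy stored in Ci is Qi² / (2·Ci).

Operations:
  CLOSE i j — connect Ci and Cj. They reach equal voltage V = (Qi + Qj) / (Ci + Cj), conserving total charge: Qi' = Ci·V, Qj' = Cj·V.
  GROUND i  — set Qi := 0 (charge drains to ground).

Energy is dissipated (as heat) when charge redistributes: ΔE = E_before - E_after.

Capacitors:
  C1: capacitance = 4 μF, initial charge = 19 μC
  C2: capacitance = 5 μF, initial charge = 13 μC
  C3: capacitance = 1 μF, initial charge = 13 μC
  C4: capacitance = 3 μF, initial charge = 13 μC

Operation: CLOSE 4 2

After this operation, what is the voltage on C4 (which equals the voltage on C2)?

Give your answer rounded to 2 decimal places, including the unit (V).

Initial: C1(4μF, Q=19μC, V=4.75V), C2(5μF, Q=13μC, V=2.60V), C3(1μF, Q=13μC, V=13.00V), C4(3μF, Q=13μC, V=4.33V)
Op 1: CLOSE 4-2: Q_total=26.00, C_total=8.00, V=3.25; Q4=9.75, Q2=16.25; dissipated=2.817

Answer: 3.25 V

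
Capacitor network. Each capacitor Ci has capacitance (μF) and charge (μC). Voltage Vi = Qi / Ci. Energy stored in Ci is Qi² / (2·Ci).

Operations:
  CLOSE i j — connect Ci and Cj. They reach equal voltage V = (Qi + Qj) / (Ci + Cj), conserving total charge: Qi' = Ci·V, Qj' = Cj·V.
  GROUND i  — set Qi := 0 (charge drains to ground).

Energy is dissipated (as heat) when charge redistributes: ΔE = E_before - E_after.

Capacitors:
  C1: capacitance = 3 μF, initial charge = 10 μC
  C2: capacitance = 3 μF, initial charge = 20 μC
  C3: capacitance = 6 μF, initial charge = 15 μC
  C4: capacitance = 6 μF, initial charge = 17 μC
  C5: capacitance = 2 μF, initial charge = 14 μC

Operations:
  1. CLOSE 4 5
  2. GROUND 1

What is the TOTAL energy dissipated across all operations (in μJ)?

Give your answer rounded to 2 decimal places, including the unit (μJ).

Initial: C1(3μF, Q=10μC, V=3.33V), C2(3μF, Q=20μC, V=6.67V), C3(6μF, Q=15μC, V=2.50V), C4(6μF, Q=17μC, V=2.83V), C5(2μF, Q=14μC, V=7.00V)
Op 1: CLOSE 4-5: Q_total=31.00, C_total=8.00, V=3.88; Q4=23.25, Q5=7.75; dissipated=13.021
Op 2: GROUND 1: Q1=0; energy lost=16.667
Total dissipated: 29.688 μJ

Answer: 29.69 μJ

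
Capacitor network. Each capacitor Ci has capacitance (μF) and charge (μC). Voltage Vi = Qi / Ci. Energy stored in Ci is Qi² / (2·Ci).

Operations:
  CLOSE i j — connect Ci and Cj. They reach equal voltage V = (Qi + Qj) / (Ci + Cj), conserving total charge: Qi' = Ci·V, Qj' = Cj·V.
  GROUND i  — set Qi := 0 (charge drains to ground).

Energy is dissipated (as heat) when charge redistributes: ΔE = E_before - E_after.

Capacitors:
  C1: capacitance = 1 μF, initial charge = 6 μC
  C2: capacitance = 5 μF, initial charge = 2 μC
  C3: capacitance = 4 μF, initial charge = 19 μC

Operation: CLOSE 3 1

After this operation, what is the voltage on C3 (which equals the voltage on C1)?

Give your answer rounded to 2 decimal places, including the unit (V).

Answer: 5.00 V

Derivation:
Initial: C1(1μF, Q=6μC, V=6.00V), C2(5μF, Q=2μC, V=0.40V), C3(4μF, Q=19μC, V=4.75V)
Op 1: CLOSE 3-1: Q_total=25.00, C_total=5.00, V=5.00; Q3=20.00, Q1=5.00; dissipated=0.625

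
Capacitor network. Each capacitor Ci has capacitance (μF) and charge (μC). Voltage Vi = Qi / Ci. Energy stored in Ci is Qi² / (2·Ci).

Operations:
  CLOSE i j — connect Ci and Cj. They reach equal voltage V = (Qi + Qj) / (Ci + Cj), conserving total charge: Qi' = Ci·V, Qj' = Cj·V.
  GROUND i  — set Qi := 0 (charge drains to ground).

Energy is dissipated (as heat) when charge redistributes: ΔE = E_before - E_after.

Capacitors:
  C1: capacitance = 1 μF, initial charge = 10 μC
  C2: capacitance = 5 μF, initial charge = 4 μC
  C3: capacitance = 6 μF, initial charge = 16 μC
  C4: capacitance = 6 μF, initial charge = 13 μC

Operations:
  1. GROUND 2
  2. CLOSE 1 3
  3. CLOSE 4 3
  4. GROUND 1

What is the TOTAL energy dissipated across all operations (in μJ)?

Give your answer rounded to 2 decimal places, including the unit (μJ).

Initial: C1(1μF, Q=10μC, V=10.00V), C2(5μF, Q=4μC, V=0.80V), C3(6μF, Q=16μC, V=2.67V), C4(6μF, Q=13μC, V=2.17V)
Op 1: GROUND 2: Q2=0; energy lost=1.600
Op 2: CLOSE 1-3: Q_total=26.00, C_total=7.00, V=3.71; Q1=3.71, Q3=22.29; dissipated=23.048
Op 3: CLOSE 4-3: Q_total=35.29, C_total=12.00, V=2.94; Q4=17.64, Q3=17.64; dissipated=3.593
Op 4: GROUND 1: Q1=0; energy lost=6.898
Total dissipated: 35.138 μJ

Answer: 35.14 μJ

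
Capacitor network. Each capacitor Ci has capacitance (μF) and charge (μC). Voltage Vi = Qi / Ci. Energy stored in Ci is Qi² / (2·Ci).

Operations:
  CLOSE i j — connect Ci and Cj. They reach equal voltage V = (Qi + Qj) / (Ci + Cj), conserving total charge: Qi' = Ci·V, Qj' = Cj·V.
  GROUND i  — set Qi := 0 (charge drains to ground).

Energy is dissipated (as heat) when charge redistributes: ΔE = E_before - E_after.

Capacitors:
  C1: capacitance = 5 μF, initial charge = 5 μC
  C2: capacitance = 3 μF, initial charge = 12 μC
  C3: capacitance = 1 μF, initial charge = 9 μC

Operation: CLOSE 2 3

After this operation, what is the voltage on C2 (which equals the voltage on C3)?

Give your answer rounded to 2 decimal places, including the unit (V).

Answer: 5.25 V

Derivation:
Initial: C1(5μF, Q=5μC, V=1.00V), C2(3μF, Q=12μC, V=4.00V), C3(1μF, Q=9μC, V=9.00V)
Op 1: CLOSE 2-3: Q_total=21.00, C_total=4.00, V=5.25; Q2=15.75, Q3=5.25; dissipated=9.375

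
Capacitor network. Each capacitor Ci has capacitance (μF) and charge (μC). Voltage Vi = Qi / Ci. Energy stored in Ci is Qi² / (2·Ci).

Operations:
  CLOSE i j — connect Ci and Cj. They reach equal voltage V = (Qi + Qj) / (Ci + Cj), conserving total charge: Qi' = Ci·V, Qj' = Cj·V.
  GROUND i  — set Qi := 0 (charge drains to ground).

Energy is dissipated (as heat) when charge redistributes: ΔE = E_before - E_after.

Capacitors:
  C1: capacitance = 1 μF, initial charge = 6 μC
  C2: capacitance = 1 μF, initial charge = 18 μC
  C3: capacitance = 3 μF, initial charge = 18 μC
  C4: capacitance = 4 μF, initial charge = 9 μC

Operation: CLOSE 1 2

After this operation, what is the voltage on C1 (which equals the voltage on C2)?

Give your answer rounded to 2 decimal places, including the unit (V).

Answer: 12.00 V

Derivation:
Initial: C1(1μF, Q=6μC, V=6.00V), C2(1μF, Q=18μC, V=18.00V), C3(3μF, Q=18μC, V=6.00V), C4(4μF, Q=9μC, V=2.25V)
Op 1: CLOSE 1-2: Q_total=24.00, C_total=2.00, V=12.00; Q1=12.00, Q2=12.00; dissipated=36.000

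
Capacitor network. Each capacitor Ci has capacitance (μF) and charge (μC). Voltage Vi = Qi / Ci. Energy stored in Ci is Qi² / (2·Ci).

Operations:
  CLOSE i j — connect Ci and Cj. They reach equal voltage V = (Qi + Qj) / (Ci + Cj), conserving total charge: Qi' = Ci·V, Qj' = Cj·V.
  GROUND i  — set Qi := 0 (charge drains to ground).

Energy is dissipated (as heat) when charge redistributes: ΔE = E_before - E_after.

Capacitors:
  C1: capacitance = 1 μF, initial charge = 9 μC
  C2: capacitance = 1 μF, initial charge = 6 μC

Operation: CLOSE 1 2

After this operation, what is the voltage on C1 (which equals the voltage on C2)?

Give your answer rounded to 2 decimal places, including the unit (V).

Initial: C1(1μF, Q=9μC, V=9.00V), C2(1μF, Q=6μC, V=6.00V)
Op 1: CLOSE 1-2: Q_total=15.00, C_total=2.00, V=7.50; Q1=7.50, Q2=7.50; dissipated=2.250

Answer: 7.50 V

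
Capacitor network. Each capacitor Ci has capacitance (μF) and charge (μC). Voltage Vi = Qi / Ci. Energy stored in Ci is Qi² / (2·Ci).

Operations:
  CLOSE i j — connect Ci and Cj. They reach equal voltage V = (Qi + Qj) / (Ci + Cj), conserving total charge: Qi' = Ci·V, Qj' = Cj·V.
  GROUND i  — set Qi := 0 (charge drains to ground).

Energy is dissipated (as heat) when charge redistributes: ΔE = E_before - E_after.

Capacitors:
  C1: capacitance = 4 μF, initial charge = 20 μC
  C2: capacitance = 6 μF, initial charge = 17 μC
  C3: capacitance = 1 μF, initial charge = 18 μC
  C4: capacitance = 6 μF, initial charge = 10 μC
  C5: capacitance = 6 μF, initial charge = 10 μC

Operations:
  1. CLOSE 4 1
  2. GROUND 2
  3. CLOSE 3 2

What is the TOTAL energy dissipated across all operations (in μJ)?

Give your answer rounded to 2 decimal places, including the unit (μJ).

Initial: C1(4μF, Q=20μC, V=5.00V), C2(6μF, Q=17μC, V=2.83V), C3(1μF, Q=18μC, V=18.00V), C4(6μF, Q=10μC, V=1.67V), C5(6μF, Q=10μC, V=1.67V)
Op 1: CLOSE 4-1: Q_total=30.00, C_total=10.00, V=3.00; Q4=18.00, Q1=12.00; dissipated=13.333
Op 2: GROUND 2: Q2=0; energy lost=24.083
Op 3: CLOSE 3-2: Q_total=18.00, C_total=7.00, V=2.57; Q3=2.57, Q2=15.43; dissipated=138.857
Total dissipated: 176.274 μJ

Answer: 176.27 μJ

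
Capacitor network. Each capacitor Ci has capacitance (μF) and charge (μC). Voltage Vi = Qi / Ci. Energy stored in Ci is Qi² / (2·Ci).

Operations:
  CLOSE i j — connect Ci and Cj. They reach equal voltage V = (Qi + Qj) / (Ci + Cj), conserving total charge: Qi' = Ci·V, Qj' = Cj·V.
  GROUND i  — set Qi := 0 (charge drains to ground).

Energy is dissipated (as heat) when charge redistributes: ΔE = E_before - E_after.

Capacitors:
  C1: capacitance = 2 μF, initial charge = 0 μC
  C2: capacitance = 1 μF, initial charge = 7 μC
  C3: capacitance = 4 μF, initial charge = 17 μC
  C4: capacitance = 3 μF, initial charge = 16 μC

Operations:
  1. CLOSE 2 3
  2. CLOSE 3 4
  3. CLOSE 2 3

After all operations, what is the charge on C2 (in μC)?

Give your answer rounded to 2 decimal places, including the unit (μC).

Initial: C1(2μF, Q=0μC, V=0.00V), C2(1μF, Q=7μC, V=7.00V), C3(4μF, Q=17μC, V=4.25V), C4(3μF, Q=16μC, V=5.33V)
Op 1: CLOSE 2-3: Q_total=24.00, C_total=5.00, V=4.80; Q2=4.80, Q3=19.20; dissipated=3.025
Op 2: CLOSE 3-4: Q_total=35.20, C_total=7.00, V=5.03; Q3=20.11, Q4=15.09; dissipated=0.244
Op 3: CLOSE 2-3: Q_total=24.91, C_total=5.00, V=4.98; Q2=4.98, Q3=19.93; dissipated=0.021
Final charges: Q1=0.00, Q2=4.98, Q3=19.93, Q4=15.09

Answer: 4.98 μC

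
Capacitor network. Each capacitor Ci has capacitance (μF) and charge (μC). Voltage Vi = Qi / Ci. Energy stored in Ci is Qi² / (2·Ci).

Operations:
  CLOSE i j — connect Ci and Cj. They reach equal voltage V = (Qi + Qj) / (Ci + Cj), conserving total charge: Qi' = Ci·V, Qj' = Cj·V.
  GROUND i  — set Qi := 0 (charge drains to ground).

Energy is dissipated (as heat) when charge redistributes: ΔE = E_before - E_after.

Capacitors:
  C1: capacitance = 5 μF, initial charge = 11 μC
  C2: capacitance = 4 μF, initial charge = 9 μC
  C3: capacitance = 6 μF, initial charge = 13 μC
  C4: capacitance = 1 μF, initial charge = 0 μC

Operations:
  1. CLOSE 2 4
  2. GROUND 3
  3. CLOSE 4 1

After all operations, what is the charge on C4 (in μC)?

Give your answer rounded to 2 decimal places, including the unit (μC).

Answer: 2.13 μC

Derivation:
Initial: C1(5μF, Q=11μC, V=2.20V), C2(4μF, Q=9μC, V=2.25V), C3(6μF, Q=13μC, V=2.17V), C4(1μF, Q=0μC, V=0.00V)
Op 1: CLOSE 2-4: Q_total=9.00, C_total=5.00, V=1.80; Q2=7.20, Q4=1.80; dissipated=2.025
Op 2: GROUND 3: Q3=0; energy lost=14.083
Op 3: CLOSE 4-1: Q_total=12.80, C_total=6.00, V=2.13; Q4=2.13, Q1=10.67; dissipated=0.067
Final charges: Q1=10.67, Q2=7.20, Q3=0.00, Q4=2.13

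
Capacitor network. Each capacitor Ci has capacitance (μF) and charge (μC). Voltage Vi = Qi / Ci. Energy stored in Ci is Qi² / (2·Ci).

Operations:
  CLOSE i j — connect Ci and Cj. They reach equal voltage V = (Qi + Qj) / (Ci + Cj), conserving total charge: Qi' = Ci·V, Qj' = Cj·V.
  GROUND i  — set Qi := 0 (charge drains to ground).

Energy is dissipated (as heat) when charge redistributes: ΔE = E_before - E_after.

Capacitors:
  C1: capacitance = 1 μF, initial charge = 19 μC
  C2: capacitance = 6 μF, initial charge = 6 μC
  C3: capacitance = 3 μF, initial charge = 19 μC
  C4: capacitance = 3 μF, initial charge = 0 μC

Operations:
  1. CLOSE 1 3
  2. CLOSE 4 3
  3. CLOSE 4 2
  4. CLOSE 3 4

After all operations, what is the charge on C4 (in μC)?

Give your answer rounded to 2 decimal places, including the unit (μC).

Answer: 10.50 μC

Derivation:
Initial: C1(1μF, Q=19μC, V=19.00V), C2(6μF, Q=6μC, V=1.00V), C3(3μF, Q=19μC, V=6.33V), C4(3μF, Q=0μC, V=0.00V)
Op 1: CLOSE 1-3: Q_total=38.00, C_total=4.00, V=9.50; Q1=9.50, Q3=28.50; dissipated=60.167
Op 2: CLOSE 4-3: Q_total=28.50, C_total=6.00, V=4.75; Q4=14.25, Q3=14.25; dissipated=67.688
Op 3: CLOSE 4-2: Q_total=20.25, C_total=9.00, V=2.25; Q4=6.75, Q2=13.50; dissipated=14.062
Op 4: CLOSE 3-4: Q_total=21.00, C_total=6.00, V=3.50; Q3=10.50, Q4=10.50; dissipated=4.688
Final charges: Q1=9.50, Q2=13.50, Q3=10.50, Q4=10.50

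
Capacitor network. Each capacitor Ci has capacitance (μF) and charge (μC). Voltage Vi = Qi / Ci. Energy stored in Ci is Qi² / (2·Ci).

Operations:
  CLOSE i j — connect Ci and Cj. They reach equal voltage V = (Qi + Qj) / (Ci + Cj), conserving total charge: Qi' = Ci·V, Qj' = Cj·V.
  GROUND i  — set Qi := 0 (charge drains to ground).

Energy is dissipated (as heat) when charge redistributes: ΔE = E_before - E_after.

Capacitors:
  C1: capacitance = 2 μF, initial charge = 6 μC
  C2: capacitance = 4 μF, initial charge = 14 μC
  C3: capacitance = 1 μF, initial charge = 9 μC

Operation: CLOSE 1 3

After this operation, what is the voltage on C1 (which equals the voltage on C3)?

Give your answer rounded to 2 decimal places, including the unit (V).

Answer: 5.00 V

Derivation:
Initial: C1(2μF, Q=6μC, V=3.00V), C2(4μF, Q=14μC, V=3.50V), C3(1μF, Q=9μC, V=9.00V)
Op 1: CLOSE 1-3: Q_total=15.00, C_total=3.00, V=5.00; Q1=10.00, Q3=5.00; dissipated=12.000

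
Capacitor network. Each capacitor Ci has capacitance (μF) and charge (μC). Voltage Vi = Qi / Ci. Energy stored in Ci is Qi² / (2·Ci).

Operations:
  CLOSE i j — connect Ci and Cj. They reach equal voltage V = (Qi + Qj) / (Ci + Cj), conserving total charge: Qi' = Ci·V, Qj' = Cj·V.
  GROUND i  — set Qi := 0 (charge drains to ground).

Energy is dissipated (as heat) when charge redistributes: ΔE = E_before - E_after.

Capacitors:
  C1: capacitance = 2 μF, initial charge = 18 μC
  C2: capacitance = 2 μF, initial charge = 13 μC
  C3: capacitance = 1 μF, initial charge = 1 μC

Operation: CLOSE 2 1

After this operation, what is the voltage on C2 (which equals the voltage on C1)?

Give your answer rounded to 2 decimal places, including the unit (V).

Answer: 7.75 V

Derivation:
Initial: C1(2μF, Q=18μC, V=9.00V), C2(2μF, Q=13μC, V=6.50V), C3(1μF, Q=1μC, V=1.00V)
Op 1: CLOSE 2-1: Q_total=31.00, C_total=4.00, V=7.75; Q2=15.50, Q1=15.50; dissipated=3.125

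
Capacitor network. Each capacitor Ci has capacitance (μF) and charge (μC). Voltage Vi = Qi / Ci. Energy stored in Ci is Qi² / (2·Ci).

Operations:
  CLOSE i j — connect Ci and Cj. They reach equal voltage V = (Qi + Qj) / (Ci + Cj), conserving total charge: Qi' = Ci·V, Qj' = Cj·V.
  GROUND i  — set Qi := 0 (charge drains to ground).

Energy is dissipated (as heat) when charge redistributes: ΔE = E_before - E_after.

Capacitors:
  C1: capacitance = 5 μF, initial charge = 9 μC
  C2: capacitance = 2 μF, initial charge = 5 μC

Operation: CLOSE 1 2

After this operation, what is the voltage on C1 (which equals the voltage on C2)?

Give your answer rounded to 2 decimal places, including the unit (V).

Initial: C1(5μF, Q=9μC, V=1.80V), C2(2μF, Q=5μC, V=2.50V)
Op 1: CLOSE 1-2: Q_total=14.00, C_total=7.00, V=2.00; Q1=10.00, Q2=4.00; dissipated=0.350

Answer: 2.00 V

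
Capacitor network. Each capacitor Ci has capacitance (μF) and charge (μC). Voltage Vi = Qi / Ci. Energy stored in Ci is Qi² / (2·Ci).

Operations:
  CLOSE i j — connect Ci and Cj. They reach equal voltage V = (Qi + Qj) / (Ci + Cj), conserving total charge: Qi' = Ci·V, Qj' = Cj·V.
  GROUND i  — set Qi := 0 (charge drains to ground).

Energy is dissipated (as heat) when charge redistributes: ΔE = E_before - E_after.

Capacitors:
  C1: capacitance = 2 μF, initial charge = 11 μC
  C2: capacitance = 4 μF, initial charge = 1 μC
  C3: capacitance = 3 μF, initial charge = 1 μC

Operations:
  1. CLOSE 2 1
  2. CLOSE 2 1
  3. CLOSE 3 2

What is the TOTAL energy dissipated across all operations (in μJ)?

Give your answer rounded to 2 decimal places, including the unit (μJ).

Answer: 20.76 μJ

Derivation:
Initial: C1(2μF, Q=11μC, V=5.50V), C2(4μF, Q=1μC, V=0.25V), C3(3μF, Q=1μC, V=0.33V)
Op 1: CLOSE 2-1: Q_total=12.00, C_total=6.00, V=2.00; Q2=8.00, Q1=4.00; dissipated=18.375
Op 2: CLOSE 2-1: Q_total=12.00, C_total=6.00, V=2.00; Q2=8.00, Q1=4.00; dissipated=0.000
Op 3: CLOSE 3-2: Q_total=9.00, C_total=7.00, V=1.29; Q3=3.86, Q2=5.14; dissipated=2.381
Total dissipated: 20.756 μJ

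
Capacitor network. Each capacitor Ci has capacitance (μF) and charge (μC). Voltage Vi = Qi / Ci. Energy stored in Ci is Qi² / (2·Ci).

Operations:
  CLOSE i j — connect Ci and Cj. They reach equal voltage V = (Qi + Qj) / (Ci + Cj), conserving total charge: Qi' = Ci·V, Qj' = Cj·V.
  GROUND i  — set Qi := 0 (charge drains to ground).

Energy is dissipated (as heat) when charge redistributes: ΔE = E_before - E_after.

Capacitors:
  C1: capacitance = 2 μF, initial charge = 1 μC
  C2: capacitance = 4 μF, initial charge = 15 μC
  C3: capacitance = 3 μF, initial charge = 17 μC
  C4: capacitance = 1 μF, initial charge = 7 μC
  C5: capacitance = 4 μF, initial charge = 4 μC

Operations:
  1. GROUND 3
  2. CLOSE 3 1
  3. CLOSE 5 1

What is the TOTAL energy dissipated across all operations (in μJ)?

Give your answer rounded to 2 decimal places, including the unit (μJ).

Initial: C1(2μF, Q=1μC, V=0.50V), C2(4μF, Q=15μC, V=3.75V), C3(3μF, Q=17μC, V=5.67V), C4(1μF, Q=7μC, V=7.00V), C5(4μF, Q=4μC, V=1.00V)
Op 1: GROUND 3: Q3=0; energy lost=48.167
Op 2: CLOSE 3-1: Q_total=1.00, C_total=5.00, V=0.20; Q3=0.60, Q1=0.40; dissipated=0.150
Op 3: CLOSE 5-1: Q_total=4.40, C_total=6.00, V=0.73; Q5=2.93, Q1=1.47; dissipated=0.427
Total dissipated: 48.743 μJ

Answer: 48.74 μJ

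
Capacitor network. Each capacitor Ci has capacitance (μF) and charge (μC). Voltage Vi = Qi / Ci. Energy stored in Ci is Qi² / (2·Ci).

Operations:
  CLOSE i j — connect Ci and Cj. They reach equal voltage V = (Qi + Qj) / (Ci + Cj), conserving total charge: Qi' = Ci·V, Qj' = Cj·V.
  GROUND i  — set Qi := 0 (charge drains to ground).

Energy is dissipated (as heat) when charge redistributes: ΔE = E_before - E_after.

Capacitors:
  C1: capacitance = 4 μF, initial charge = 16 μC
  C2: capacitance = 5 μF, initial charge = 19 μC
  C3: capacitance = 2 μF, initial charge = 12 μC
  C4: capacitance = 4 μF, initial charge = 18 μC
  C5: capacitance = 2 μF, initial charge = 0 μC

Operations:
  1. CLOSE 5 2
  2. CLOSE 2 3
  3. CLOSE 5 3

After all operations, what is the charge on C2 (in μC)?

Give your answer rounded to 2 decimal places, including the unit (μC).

Answer: 18.27 μC

Derivation:
Initial: C1(4μF, Q=16μC, V=4.00V), C2(5μF, Q=19μC, V=3.80V), C3(2μF, Q=12μC, V=6.00V), C4(4μF, Q=18μC, V=4.50V), C5(2μF, Q=0μC, V=0.00V)
Op 1: CLOSE 5-2: Q_total=19.00, C_total=7.00, V=2.71; Q5=5.43, Q2=13.57; dissipated=10.314
Op 2: CLOSE 2-3: Q_total=25.57, C_total=7.00, V=3.65; Q2=18.27, Q3=7.31; dissipated=7.711
Op 3: CLOSE 5-3: Q_total=12.73, C_total=4.00, V=3.18; Q5=6.37, Q3=6.37; dissipated=0.441
Final charges: Q1=16.00, Q2=18.27, Q3=6.37, Q4=18.00, Q5=6.37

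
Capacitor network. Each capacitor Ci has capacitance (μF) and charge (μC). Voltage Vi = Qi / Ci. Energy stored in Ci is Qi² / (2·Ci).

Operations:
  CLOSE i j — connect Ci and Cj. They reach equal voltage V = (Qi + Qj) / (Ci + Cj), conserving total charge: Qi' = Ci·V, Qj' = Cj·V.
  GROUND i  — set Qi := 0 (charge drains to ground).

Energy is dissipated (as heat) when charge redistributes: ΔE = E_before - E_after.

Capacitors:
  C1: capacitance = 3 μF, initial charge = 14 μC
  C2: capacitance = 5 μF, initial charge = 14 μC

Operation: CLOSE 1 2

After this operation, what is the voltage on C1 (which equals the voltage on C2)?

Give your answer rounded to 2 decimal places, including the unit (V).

Answer: 3.50 V

Derivation:
Initial: C1(3μF, Q=14μC, V=4.67V), C2(5μF, Q=14μC, V=2.80V)
Op 1: CLOSE 1-2: Q_total=28.00, C_total=8.00, V=3.50; Q1=10.50, Q2=17.50; dissipated=3.267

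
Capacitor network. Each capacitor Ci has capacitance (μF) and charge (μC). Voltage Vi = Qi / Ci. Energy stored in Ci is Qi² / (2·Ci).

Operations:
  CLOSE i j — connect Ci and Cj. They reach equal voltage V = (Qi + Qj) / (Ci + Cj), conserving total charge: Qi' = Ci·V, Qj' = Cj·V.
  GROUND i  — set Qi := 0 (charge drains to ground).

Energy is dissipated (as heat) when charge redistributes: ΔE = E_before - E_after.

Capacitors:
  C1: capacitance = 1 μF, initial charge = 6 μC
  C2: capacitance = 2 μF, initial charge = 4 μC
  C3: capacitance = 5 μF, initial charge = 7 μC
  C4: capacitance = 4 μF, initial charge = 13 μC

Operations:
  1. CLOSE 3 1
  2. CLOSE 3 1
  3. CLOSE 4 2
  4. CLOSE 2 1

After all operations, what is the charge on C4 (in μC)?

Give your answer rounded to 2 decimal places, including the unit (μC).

Answer: 11.33 μC

Derivation:
Initial: C1(1μF, Q=6μC, V=6.00V), C2(2μF, Q=4μC, V=2.00V), C3(5μF, Q=7μC, V=1.40V), C4(4μF, Q=13μC, V=3.25V)
Op 1: CLOSE 3-1: Q_total=13.00, C_total=6.00, V=2.17; Q3=10.83, Q1=2.17; dissipated=8.817
Op 2: CLOSE 3-1: Q_total=13.00, C_total=6.00, V=2.17; Q3=10.83, Q1=2.17; dissipated=0.000
Op 3: CLOSE 4-2: Q_total=17.00, C_total=6.00, V=2.83; Q4=11.33, Q2=5.67; dissipated=1.042
Op 4: CLOSE 2-1: Q_total=7.83, C_total=3.00, V=2.61; Q2=5.22, Q1=2.61; dissipated=0.148
Final charges: Q1=2.61, Q2=5.22, Q3=10.83, Q4=11.33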